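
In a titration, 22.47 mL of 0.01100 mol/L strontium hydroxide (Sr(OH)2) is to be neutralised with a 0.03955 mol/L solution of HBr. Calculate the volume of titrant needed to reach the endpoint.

n(Sr(OH)2) = 0.01100 mol/L x 0.02247 L = 0.0002472 mol.
The neutralisation is 1 Sr(OH)2 : 2 HBr, so n(HBr) = 0.0002472 x 2/1 = 0.0004943 mol.
V(HBr) = 0.0004943 / 0.03955 = 0.01250 L = 12.5 mL.

12.5 mL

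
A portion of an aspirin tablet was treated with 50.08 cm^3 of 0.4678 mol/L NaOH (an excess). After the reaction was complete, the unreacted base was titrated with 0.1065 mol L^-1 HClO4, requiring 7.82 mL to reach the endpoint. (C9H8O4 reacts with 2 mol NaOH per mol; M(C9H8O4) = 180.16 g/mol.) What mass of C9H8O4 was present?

Total n(NaOH) added = 0.4678 x 0.05008 = 0.02343 mol.
n(HClO4) used = 0.1065 x 0.007820 = 0.0008328 mol, which equals the excess n(NaOH).
So n(NaOH) consumed by the sample = 0.02343 - 0.0008328 = 0.02259 mol.
n(C9H8O4) = 0.02259 / 2 = 0.01130 mol.
mass = 0.01130 mol x 180.16 g/mol = 2.04 g.

2.04 g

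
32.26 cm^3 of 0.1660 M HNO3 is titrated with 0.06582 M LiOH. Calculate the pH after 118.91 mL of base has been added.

n(acid) = 0.1660 x 0.03226 = 0.005355 mol; n(LiOH) added = 0.06582 x 0.1189 = 0.007827 mol.
Base is in excess by 0.007827 - 0.005355 = 0.002471 mol in a total volume of 0.1512 L.
[OH^-] = 0.002471/0.1512 = 0.01635 M, so pOH = 1.79 and pH = 14.00 - 1.79 = 12.21.

12.21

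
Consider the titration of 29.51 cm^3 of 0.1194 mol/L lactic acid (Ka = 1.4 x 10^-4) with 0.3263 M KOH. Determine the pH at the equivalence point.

n(HC3H5O3) = 0.1194 x 0.02951 = 0.003523 mol; V(KOH) at equivalence = 0.003523/0.3263 = 0.01080 L.
At equivalence all the acid is converted to C3H5O3-; total volume = 0.02951 + 0.01080 = 0.04031 L, so [C3H5O3-] = 0.003523/0.04031 = 0.08741 M.
Kb = Kw/Ka = 1.0e-14 / 1.4 x 10^-4 = 7.14e-11.
[OH^-] = sqrt(Kb x [C3H5O3-]) = sqrt(7.14e-11 x 0.08741) = 2.50e-6 M.
pOH = 5.60, so pH = 14.00 - 5.60 = 8.40.

8.40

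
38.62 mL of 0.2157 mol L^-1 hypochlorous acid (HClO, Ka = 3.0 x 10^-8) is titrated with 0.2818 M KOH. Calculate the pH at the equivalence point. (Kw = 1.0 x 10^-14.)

10.30

n(HClO) = 0.2157 x 0.03862 = 0.008330 mol; V(KOH) at equivalence = 0.008330/0.2818 = 0.02956 L.
At equivalence all the acid is converted to ClO-; total volume = 0.03862 + 0.02956 = 0.06818 L, so [ClO-] = 0.008330/0.06818 = 0.1222 M.
Kb = Kw/Ka = 1.0e-14 / 3.0 x 10^-8 = 3.33e-7.
[OH^-] = sqrt(Kb x [ClO-]) = sqrt(3.33e-7 x 0.1222) = 0.000202 M.
pOH = 3.70, so pH = 14.00 - 3.70 = 10.30.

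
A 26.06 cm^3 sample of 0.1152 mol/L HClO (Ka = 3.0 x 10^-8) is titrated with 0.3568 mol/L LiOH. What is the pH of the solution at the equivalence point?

n(HClO) = 0.1152 x 0.02606 = 0.003002 mol; V(LiOH) at equivalence = 0.003002/0.3568 = 0.008414 L.
At equivalence all the acid is converted to ClO-; total volume = 0.02606 + 0.008414 = 0.03447 L, so [ClO-] = 0.003002/0.03447 = 0.08708 M.
Kb = Kw/Ka = 1.0e-14 / 3.0 x 10^-8 = 3.33e-7.
[OH^-] = sqrt(Kb x [ClO-]) = sqrt(3.33e-7 x 0.08708) = 0.000170 M.
pOH = 3.77, so pH = 14.00 - 3.77 = 10.23.

10.23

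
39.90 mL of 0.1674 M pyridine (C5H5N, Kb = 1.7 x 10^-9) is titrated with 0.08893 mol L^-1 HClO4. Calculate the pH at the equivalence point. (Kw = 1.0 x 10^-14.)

3.23

n(C5H5N) = 0.1674 x 0.03990 = 0.006679 mol; V(HClO4) at equivalence = 0.006679/0.08893 = 0.07511 L.
At equivalence the base is fully converted to C5H5NH+; total volume = 0.1150 L, so [C5H5NH+] = 0.006679/0.1150 = 0.05808 M.
Ka(C5H5NH+) = Kw/Kb = 1.0e-14 / 1.7 x 10^-9 = 5.88e-6.
[H^+] = sqrt(Ka x [C5H5NH+]) = sqrt(5.88e-6 x 0.05808) = 0.000584 M.
pH = -log(0.000584) = 3.23.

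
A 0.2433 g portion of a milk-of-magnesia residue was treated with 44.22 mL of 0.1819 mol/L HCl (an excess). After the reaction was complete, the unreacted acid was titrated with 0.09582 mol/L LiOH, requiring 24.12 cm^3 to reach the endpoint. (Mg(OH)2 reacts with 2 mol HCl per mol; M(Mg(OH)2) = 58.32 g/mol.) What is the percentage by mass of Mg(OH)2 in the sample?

68.7%

Total n(HCl) added = 0.1819 x 0.04422 = 0.008044 mol.
n(LiOH) used = 0.09582 x 0.02412 = 0.002311 mol, which equals the excess n(HCl).
So n(HCl) consumed by the sample = 0.008044 - 0.002311 = 0.005732 mol.
n(Mg(OH)2) = 0.005732 / 2 = 0.002866 mol.
mass Mg(OH)2 = 0.002866 x 58.32 = 0.1672 g, so %Mg(OH)2 = 0.1672/0.2433 x 100 = 68.7%.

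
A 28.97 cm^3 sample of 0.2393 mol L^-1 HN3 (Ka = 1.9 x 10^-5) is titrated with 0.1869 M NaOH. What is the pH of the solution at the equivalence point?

n(HN3) = 0.2393 x 0.02897 = 0.006933 mol; V(NaOH) at equivalence = 0.006933/0.1869 = 0.03709 L.
At equivalence all the acid is converted to N3-; total volume = 0.02897 + 0.03709 = 0.06606 L, so [N3-] = 0.006933/0.06606 = 0.1049 M.
Kb = Kw/Ka = 1.0e-14 / 1.9 x 10^-5 = 5.26e-10.
[OH^-] = sqrt(Kb x [N3-]) = sqrt(5.26e-10 x 0.1049) = 7.43e-6 M.
pOH = 5.13, so pH = 14.00 - 5.13 = 8.87.

8.87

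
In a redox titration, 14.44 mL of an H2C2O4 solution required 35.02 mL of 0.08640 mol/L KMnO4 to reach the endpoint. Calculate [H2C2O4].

n(KMnO4) = 0.08640 x 0.03502 = 0.003026 mol.
From the balanced equation, 2 mol KMnO4 reacts with 5 mol H2C2O4, so n(H2C2O4) = 0.003026 x 5/2 = 0.007564 mol.
[H2C2O4] = 0.007564 / 0.01444 L = 0.524 M.

0.524 M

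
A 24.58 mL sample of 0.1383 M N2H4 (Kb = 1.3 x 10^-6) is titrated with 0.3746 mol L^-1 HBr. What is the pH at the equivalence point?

4.55

n(N2H4) = 0.1383 x 0.02458 = 0.003399 mol; V(HBr) at equivalence = 0.003399/0.3746 = 0.009075 L.
At equivalence the base is fully converted to N2H5+; total volume = 0.03365 L, so [N2H5+] = 0.003399/0.03365 = 0.1010 M.
Ka(N2H5+) = Kw/Kb = 1.0e-14 / 1.3 x 10^-6 = 7.69e-9.
[H^+] = sqrt(Ka x [N2H5+]) = sqrt(7.69e-9 x 0.1010) = 2.79e-5 M.
pH = -log(2.79e-5) = 4.55.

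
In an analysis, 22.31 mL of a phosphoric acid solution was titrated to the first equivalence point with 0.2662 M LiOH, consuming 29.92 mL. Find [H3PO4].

0.357 M

n(LiOH) = 0.2662 x 0.02992 = 0.007965 mol.
At the first equivalence point, 1 mol OH^- react per mol H3PO4, so n(H3PO4) = 0.007965 / 1 = 0.007965 mol.
[H3PO4] = 0.007965 / 0.02231 L = 0.357 M.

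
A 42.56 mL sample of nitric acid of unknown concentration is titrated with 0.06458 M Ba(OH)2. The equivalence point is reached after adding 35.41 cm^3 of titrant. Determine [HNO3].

n(Ba(OH)2) delivered = 0.06458 x 0.03541 = 0.002287 mol.
The reaction is 2 HNO3 + 1 Ba(OH)2, so n(HNO3) = 0.002287 x 2/1 = 0.004574 mol.
[HNO3] = 0.004574 mol / 0.04256 L = 0.107 M.

0.107 M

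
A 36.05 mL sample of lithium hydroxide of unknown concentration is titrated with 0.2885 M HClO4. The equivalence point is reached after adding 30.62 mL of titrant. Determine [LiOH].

0.245 M

n(HClO4) delivered = 0.2885 x 0.03062 = 0.008834 mol.
For a 1:1 reaction, n(LiOH) = 0.008834 mol.
[LiOH] = 0.008834 mol / 0.03605 L = 0.245 M.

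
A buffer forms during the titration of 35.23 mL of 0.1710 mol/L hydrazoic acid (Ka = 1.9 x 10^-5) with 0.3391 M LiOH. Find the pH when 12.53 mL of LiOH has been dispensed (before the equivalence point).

Initial n(HN3) = 0.1710 x 0.03523 = 0.006024 mol.
n(LiOH) added = 0.3391 x 0.01253 = 0.004249 mol, converting that many moles of HN3 to N3-.
Remaining n(HN3) = 0.001775 mol; n(N3-) = 0.004249 mol.
By Henderson-Hasselbalch, pH = pKa + log([A^-]/[HA]) = 4.72 + log(0.004249/0.001775) = 4.72 + (+0.38) = 5.10.

5.10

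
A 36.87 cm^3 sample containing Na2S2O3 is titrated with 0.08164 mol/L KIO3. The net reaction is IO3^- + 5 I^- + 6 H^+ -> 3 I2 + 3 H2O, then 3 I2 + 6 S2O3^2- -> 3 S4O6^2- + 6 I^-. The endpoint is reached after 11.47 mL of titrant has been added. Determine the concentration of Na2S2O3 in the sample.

0.152 M

n(KIO3) = 0.08164 x 0.01147 = 0.0009364 mol.
From the balanced equation, 1 mol KIO3 reacts with 6 mol Na2S2O3, so n(Na2S2O3) = 0.0009364 x 6/1 = 0.005618 mol.
[Na2S2O3] = 0.005618 / 0.03687 L = 0.152 M.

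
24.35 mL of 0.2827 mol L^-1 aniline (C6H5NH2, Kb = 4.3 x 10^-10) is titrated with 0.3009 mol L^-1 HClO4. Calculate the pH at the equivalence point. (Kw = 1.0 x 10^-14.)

n(C6H5NH2) = 0.2827 x 0.02435 = 0.006884 mol; V(HClO4) at equivalence = 0.006884/0.3009 = 0.02288 L.
At equivalence the base is fully converted to C6H5NH3+; total volume = 0.04723 L, so [C6H5NH3+] = 0.006884/0.04723 = 0.1458 M.
Ka(C6H5NH3+) = Kw/Kb = 1.0e-14 / 4.3 x 10^-10 = 2.33e-5.
[H^+] = sqrt(Ka x [C6H5NH3+]) = sqrt(2.33e-5 x 0.1458) = 0.00184 M.
pH = -log(0.00184) = 2.73.

2.73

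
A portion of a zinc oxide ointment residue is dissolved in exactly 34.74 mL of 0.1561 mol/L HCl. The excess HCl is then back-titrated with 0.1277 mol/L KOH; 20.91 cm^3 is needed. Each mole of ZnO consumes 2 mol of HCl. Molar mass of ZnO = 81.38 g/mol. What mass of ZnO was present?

0.112 g

Total n(HCl) added = 0.1561 x 0.03474 = 0.005423 mol.
n(KOH) used = 0.1277 x 0.02091 = 0.002670 mol, which equals the excess n(HCl).
So n(HCl) consumed by the sample = 0.005423 - 0.002670 = 0.002753 mol.
n(ZnO) = 0.002753 / 2 = 0.001376 mol.
mass = 0.001376 mol x 81.38 g/mol = 0.112 g.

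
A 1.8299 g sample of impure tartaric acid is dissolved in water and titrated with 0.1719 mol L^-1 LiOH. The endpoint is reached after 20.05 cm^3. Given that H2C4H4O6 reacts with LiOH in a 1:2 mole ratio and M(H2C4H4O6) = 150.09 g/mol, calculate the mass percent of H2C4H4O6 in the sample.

14.1%

n(LiOH) = 0.1719 x 0.02005 = 0.003447 mol.
n(H2C4H4O6) = 0.003447 / 2 = 0.001723 mol.
mass of H2C4H4O6 = 0.001723 x 150.09 = 0.2586 g.
% purity = 0.2586 / 1.8299 x 100 = 14.1%.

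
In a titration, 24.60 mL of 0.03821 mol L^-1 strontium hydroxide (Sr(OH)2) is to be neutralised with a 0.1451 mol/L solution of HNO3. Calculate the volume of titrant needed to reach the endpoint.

n(Sr(OH)2) = 0.03821 mol/L x 0.02460 L = 0.0009400 mol.
The neutralisation is 1 Sr(OH)2 : 2 HNO3, so n(HNO3) = 0.0009400 x 2/1 = 0.001880 mol.
V(HNO3) = 0.001880 / 0.1451 = 0.01296 L = 13.0 mL.

13.0 mL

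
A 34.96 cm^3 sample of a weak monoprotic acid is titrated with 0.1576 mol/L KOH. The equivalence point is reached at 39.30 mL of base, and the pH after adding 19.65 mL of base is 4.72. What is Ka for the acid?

19.65 mL is half of the equivalence volume, so this is the half-equivalence point where [HA] = [A^-].
At half-equivalence pH = pKa, so pKa = 4.72.
Ka = 10^(-4.72) = 1.9 x 10^-5.

1.9 x 10^-5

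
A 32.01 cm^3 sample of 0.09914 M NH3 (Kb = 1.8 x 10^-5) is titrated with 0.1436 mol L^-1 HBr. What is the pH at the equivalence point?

5.24

n(NH3) = 0.09914 x 0.03201 = 0.003173 mol; V(HBr) at equivalence = 0.003173/0.1436 = 0.02210 L.
At equivalence the base is fully converted to NH4+; total volume = 0.05411 L, so [NH4+] = 0.003173/0.05411 = 0.05865 M.
Ka(NH4+) = Kw/Kb = 1.0e-14 / 1.8 x 10^-5 = 5.56e-10.
[H^+] = sqrt(Ka x [NH4+]) = sqrt(5.56e-10 x 0.05865) = 5.71e-6 M.
pH = -log(5.71e-6) = 5.24.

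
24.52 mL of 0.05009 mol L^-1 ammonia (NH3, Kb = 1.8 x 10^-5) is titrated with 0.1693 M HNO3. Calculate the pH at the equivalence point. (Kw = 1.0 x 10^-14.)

n(NH3) = 0.05009 x 0.02452 = 0.001228 mol; V(HNO3) at equivalence = 0.001228/0.1693 = 0.007255 L.
At equivalence the base is fully converted to NH4+; total volume = 0.03177 L, so [NH4+] = 0.001228/0.03177 = 0.03865 M.
Ka(NH4+) = Kw/Kb = 1.0e-14 / 1.8 x 10^-5 = 5.56e-10.
[H^+] = sqrt(Ka x [NH4+]) = sqrt(5.56e-10 x 0.03865) = 4.63e-6 M.
pH = -log(4.63e-6) = 5.33.

5.33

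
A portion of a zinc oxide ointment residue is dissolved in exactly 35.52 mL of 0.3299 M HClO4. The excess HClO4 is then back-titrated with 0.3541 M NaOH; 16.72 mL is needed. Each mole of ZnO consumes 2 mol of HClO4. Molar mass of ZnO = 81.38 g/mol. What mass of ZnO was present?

Total n(HClO4) added = 0.3299 x 0.03552 = 0.01172 mol.
n(NaOH) used = 0.3541 x 0.01672 = 0.005921 mol, which equals the excess n(HClO4).
So n(HClO4) consumed by the sample = 0.01172 - 0.005921 = 0.005797 mol.
n(ZnO) = 0.005797 / 2 = 0.002899 mol.
mass = 0.002899 mol x 81.38 g/mol = 0.236 g.

0.236 g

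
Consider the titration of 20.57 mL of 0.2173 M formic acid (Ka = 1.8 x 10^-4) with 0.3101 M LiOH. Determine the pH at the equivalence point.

8.43

n(HCOOH) = 0.2173 x 0.02057 = 0.004470 mol; V(LiOH) at equivalence = 0.004470/0.3101 = 0.01441 L.
At equivalence all the acid is converted to HCOO-; total volume = 0.02057 + 0.01441 = 0.03498 L, so [HCOO-] = 0.004470/0.03498 = 0.1278 M.
Kb = Kw/Ka = 1.0e-14 / 1.8 x 10^-4 = 5.56e-11.
[OH^-] = sqrt(Kb x [HCOO-]) = sqrt(5.56e-11 x 0.1278) = 2.66e-6 M.
pOH = 5.57, so pH = 14.00 - 5.57 = 8.43.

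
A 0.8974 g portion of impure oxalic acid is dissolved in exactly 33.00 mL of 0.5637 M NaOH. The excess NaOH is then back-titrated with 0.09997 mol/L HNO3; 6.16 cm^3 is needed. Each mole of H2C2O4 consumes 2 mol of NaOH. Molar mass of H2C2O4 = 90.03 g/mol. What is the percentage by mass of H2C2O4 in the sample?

Total n(NaOH) added = 0.5637 x 0.03300 = 0.01860 mol.
n(HNO3) used = 0.09997 x 0.006160 = 0.0006158 mol, which equals the excess n(NaOH).
So n(NaOH) consumed by the sample = 0.01860 - 0.0006158 = 0.01799 mol.
n(H2C2O4) = 0.01799 / 2 = 0.008993 mol.
mass H2C2O4 = 0.008993 x 90.03 = 0.8097 g, so %H2C2O4 = 0.8097/0.8974 x 100 = 90.2%.

90.2%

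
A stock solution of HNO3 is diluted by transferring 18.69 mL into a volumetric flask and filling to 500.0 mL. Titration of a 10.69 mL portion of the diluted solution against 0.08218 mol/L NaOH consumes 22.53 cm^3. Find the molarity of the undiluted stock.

n(NaOH) = 0.08218 x 0.02253 = 0.001852 mol.
n(HNO3) in the aliquot = 0.001852 mol.
[diluted HNO3] = 0.001852 / 0.01069 = 0.1732 M.
Dilution factor = 500.0/18.69 = 26.75, so [stock] = 0.1732 x 26.75 = 4.63 M.

4.63 M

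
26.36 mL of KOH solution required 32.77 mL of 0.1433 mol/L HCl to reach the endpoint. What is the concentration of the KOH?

n(HCl) delivered = 0.1433 x 0.03277 = 0.004696 mol.
For a 1:1 reaction, n(KOH) = 0.004696 mol.
[KOH] = 0.004696 mol / 0.02636 L = 0.178 M.

0.178 M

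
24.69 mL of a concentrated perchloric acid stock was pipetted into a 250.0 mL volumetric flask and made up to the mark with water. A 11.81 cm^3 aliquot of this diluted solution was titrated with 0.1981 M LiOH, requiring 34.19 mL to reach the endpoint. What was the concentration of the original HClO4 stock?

5.81 M

n(LiOH) = 0.1981 x 0.03419 = 0.006773 mol.
n(HClO4) in the aliquot = 0.006773 mol.
[diluted HClO4] = 0.006773 / 0.01181 = 0.5735 M.
Dilution factor = 250.0/24.69 = 10.13, so [stock] = 0.5735 x 10.13 = 5.81 M.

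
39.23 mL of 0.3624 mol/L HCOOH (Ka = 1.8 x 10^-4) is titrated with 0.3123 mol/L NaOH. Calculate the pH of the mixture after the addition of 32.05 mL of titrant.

Initial n(HCOOH) = 0.3624 x 0.03923 = 0.01422 mol.
n(NaOH) added = 0.3123 x 0.03205 = 0.01001 mol, converting that many moles of HCOOH to HCOO-.
Remaining n(HCOOH) = 0.004208 mol; n(HCOO-) = 0.01001 mol.
By Henderson-Hasselbalch, pH = pKa + log([A^-]/[HA]) = 3.74 + log(0.01001/0.004208) = 3.74 + (+0.38) = 4.12.

4.12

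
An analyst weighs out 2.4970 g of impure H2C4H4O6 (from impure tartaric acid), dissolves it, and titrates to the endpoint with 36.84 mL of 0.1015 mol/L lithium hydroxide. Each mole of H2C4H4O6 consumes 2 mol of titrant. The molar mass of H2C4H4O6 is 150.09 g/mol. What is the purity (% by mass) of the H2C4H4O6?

n(LiOH) = 0.1015 x 0.03684 = 0.003739 mol.
n(H2C4H4O6) = 0.003739 / 2 = 0.001870 mol.
mass of H2C4H4O6 = 0.001870 x 150.09 = 0.2806 g.
% purity = 0.2806 / 2.4970 x 100 = 11.2%.

11.2%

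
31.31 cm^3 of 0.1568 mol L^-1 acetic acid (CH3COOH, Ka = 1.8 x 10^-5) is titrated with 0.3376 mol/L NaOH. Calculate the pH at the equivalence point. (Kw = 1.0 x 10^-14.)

8.89

n(CH3COOH) = 0.1568 x 0.03131 = 0.004909 mol; V(NaOH) at equivalence = 0.004909/0.3376 = 0.01454 L.
At equivalence all the acid is converted to CH3COO-; total volume = 0.03131 + 0.01454 = 0.04585 L, so [CH3COO-] = 0.004909/0.04585 = 0.1071 M.
Kb = Kw/Ka = 1.0e-14 / 1.8 x 10^-5 = 5.56e-10.
[OH^-] = sqrt(Kb x [CH3COO-]) = sqrt(5.56e-10 x 0.1071) = 7.71e-6 M.
pOH = 5.11, so pH = 14.00 - 5.11 = 8.89.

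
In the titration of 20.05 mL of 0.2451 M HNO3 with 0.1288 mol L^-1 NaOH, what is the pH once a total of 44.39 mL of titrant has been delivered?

n(acid) = 0.2451 x 0.02005 = 0.004914 mol; n(NaOH) added = 0.1288 x 0.04439 = 0.005717 mol.
Base is in excess by 0.005717 - 0.004914 = 0.0008032 mol in a total volume of 0.06444 L.
[OH^-] = 0.0008032/0.06444 = 0.01246 M, so pOH = 1.90 and pH = 14.00 - 1.90 = 12.10.

12.10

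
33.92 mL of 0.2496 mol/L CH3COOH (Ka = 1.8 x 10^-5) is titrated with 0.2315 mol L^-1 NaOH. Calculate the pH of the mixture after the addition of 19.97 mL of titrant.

Initial n(CH3COOH) = 0.2496 x 0.03392 = 0.008466 mol.
n(NaOH) added = 0.2315 x 0.01997 = 0.004623 mol, converting that many moles of CH3COOH to CH3COO-.
Remaining n(CH3COOH) = 0.003843 mol; n(CH3COO-) = 0.004623 mol.
By Henderson-Hasselbalch, pH = pKa + log([A^-]/[HA]) = 4.74 + log(0.004623/0.003843) = 4.74 + (+0.08) = 4.82.

4.82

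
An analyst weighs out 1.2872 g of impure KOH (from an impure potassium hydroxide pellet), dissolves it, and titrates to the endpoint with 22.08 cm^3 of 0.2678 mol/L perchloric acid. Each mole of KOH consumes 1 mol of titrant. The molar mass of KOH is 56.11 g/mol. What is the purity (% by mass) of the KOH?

25.8%

n(HClO4) = 0.2678 x 0.02208 = 0.005913 mol.
n(KOH) = 0.005913 / 1 = 0.005913 mol.
mass of KOH = 0.005913 x 56.11 = 0.3318 g.
% purity = 0.3318 / 1.2872 x 100 = 25.8%.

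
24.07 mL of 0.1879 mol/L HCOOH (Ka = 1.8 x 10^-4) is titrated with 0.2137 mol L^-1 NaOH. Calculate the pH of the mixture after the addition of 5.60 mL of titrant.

3.30

Initial n(HCOOH) = 0.1879 x 0.02407 = 0.004523 mol.
n(NaOH) added = 0.2137 x 0.005600 = 0.001197 mol, converting that many moles of HCOOH to HCOO-.
Remaining n(HCOOH) = 0.003326 mol; n(HCOO-) = 0.001197 mol.
By Henderson-Hasselbalch, pH = pKa + log([A^-]/[HA]) = 3.74 + log(0.001197/0.003326) = 3.74 + (-0.44) = 3.30.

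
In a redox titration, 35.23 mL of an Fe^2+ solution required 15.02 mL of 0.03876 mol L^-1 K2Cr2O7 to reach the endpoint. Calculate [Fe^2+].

n(K2Cr2O7) = 0.03876 x 0.01502 = 0.0005822 mol.
From the balanced equation, 1 mol K2Cr2O7 reacts with 6 mol Fe^2+, so n(Fe^2+) = 0.0005822 x 6/1 = 0.003493 mol.
[Fe^2+] = 0.003493 / 0.03523 L = 0.0991 M.

0.0991 M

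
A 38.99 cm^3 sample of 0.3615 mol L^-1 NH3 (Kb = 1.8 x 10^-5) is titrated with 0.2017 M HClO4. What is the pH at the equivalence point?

n(NH3) = 0.3615 x 0.03899 = 0.01409 mol; V(HClO4) at equivalence = 0.01409/0.2017 = 0.06988 L.
At equivalence the base is fully converted to NH4+; total volume = 0.1089 L, so [NH4+] = 0.01409/0.1089 = 0.1295 M.
Ka(NH4+) = Kw/Kb = 1.0e-14 / 1.8 x 10^-5 = 5.56e-10.
[H^+] = sqrt(Ka x [NH4+]) = sqrt(5.56e-10 x 0.1295) = 8.48e-6 M.
pH = -log(8.48e-6) = 5.07.

5.07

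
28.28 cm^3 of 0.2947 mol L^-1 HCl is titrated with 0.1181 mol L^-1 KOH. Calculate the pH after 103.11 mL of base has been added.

n(acid) = 0.2947 x 0.02828 = 0.008334 mol; n(KOH) added = 0.1181 x 0.1031 = 0.01218 mol.
Base is in excess by 0.01218 - 0.008334 = 0.003843 mol in a total volume of 0.1314 L.
[OH^-] = 0.003843/0.1314 = 0.02925 M, so pOH = 1.53 and pH = 14.00 - 1.53 = 12.47.

12.47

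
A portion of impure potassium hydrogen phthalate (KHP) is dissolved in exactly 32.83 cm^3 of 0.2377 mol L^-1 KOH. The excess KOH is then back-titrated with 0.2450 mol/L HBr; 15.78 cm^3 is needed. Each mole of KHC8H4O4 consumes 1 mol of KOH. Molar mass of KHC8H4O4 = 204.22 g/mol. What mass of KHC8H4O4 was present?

0.804 g

Total n(KOH) added = 0.2377 x 0.03283 = 0.007804 mol.
n(HBr) used = 0.2450 x 0.01578 = 0.003866 mol, which equals the excess n(KOH).
So n(KOH) consumed by the sample = 0.007804 - 0.003866 = 0.003938 mol.
n(KHC8H4O4) = 0.003938 / 1 = 0.003938 mol.
mass = 0.003938 mol x 204.22 g/mol = 0.804 g.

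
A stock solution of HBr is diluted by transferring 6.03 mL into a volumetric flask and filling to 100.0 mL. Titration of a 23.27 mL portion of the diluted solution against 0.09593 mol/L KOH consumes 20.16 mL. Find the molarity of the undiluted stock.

1.38 M

n(KOH) = 0.09593 x 0.02016 = 0.001934 mol.
n(HBr) in the aliquot = 0.001934 mol.
[diluted HBr] = 0.001934 / 0.02327 = 0.08311 M.
Dilution factor = 100.0/6.030 = 16.58, so [stock] = 0.08311 x 16.58 = 1.38 M.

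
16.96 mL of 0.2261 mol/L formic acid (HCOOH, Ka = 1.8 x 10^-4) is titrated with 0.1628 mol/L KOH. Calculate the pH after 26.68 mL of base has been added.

12.07

n(acid) = 0.2261 x 0.01696 = 0.003835 mol; n(KOH) added = 0.1628 x 0.02668 = 0.004344 mol.
Base is in excess by 0.004344 - 0.003835 = 0.0005088 mol in a total volume of 0.04364 L.
[OH^-] = 0.0005088/0.04364 = 0.01166 M, so pOH = 1.93 and pH = 14.00 - 1.93 = 12.07.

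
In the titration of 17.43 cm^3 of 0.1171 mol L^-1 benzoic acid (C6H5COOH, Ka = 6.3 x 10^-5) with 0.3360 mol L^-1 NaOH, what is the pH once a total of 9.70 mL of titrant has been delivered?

12.65

n(acid) = 0.1171 x 0.01743 = 0.002041 mol; n(NaOH) added = 0.3360 x 0.009700 = 0.003259 mol.
Base is in excess by 0.003259 - 0.002041 = 0.001218 mol in a total volume of 0.02713 L.
[OH^-] = 0.001218/0.02713 = 0.04490 M, so pOH = 1.35 and pH = 14.00 - 1.35 = 12.65.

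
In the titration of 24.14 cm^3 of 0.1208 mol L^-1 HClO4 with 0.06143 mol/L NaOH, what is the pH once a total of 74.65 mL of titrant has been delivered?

n(acid) = 0.1208 x 0.02414 = 0.002916 mol; n(NaOH) added = 0.06143 x 0.07465 = 0.004586 mol.
Base is in excess by 0.004586 - 0.002916 = 0.001670 mol in a total volume of 0.09879 L.
[OH^-] = 0.001670/0.09879 = 0.01690 M, so pOH = 1.77 and pH = 14.00 - 1.77 = 12.23.

12.23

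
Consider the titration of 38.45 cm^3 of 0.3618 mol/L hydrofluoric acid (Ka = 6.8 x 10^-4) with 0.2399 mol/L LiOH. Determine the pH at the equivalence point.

n(HF) = 0.3618 x 0.03845 = 0.01391 mol; V(LiOH) at equivalence = 0.01391/0.2399 = 0.05799 L.
At equivalence all the acid is converted to F-; total volume = 0.03845 + 0.05799 = 0.09644 L, so [F-] = 0.01391/0.09644 = 0.1443 M.
Kb = Kw/Ka = 1.0e-14 / 6.8 x 10^-4 = 1.47e-11.
[OH^-] = sqrt(Kb x [F-]) = sqrt(1.47e-11 x 0.1443) = 1.46e-6 M.
pOH = 5.84, so pH = 14.00 - 5.84 = 8.16.

8.16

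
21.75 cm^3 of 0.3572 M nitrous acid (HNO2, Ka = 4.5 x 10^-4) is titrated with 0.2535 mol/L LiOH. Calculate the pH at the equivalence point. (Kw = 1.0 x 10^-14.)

8.26

n(HNO2) = 0.3572 x 0.02175 = 0.007769 mol; V(LiOH) at equivalence = 0.007769/0.2535 = 0.03065 L.
At equivalence all the acid is converted to NO2-; total volume = 0.02175 + 0.03065 = 0.05240 L, so [NO2-] = 0.007769/0.05240 = 0.1483 M.
Kb = Kw/Ka = 1.0e-14 / 4.5 x 10^-4 = 2.22e-11.
[OH^-] = sqrt(Kb x [NO2-]) = sqrt(2.22e-11 x 0.1483) = 1.82e-6 M.
pOH = 5.74, so pH = 14.00 - 5.74 = 8.26.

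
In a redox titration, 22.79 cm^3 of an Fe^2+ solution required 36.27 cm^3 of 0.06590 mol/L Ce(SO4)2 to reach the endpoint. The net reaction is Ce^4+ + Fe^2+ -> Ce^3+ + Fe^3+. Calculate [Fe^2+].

n(Ce(SO4)2) = 0.06590 x 0.03627 = 0.002390 mol.
From the balanced equation, 1 mol Ce(SO4)2 reacts with 1 mol Fe^2+, so n(Fe^2+) = 0.002390 x 1/1 = 0.002390 mol.
[Fe^2+] = 0.002390 / 0.02279 L = 0.105 M.

0.105 M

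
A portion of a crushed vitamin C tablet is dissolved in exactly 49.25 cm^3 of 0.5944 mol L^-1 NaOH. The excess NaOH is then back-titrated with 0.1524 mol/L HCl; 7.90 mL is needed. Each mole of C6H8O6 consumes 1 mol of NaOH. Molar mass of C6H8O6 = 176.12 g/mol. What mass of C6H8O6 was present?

4.94 g

Total n(NaOH) added = 0.5944 x 0.04925 = 0.02927 mol.
n(HCl) used = 0.1524 x 0.007900 = 0.001204 mol, which equals the excess n(NaOH).
So n(NaOH) consumed by the sample = 0.02927 - 0.001204 = 0.02807 mol.
n(C6H8O6) = 0.02807 / 1 = 0.02807 mol.
mass = 0.02807 mol x 176.12 g/mol = 4.94 g.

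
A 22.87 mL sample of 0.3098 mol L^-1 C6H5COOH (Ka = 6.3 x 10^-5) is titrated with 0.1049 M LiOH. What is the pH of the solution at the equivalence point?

n(C6H5COOH) = 0.3098 x 0.02287 = 0.007085 mol; V(LiOH) at equivalence = 0.007085/0.1049 = 0.06754 L.
At equivalence all the acid is converted to C6H5COO-; total volume = 0.02287 + 0.06754 = 0.09041 L, so [C6H5COO-] = 0.007085/0.09041 = 0.07837 M.
Kb = Kw/Ka = 1.0e-14 / 6.3 x 10^-5 = 1.59e-10.
[OH^-] = sqrt(Kb x [C6H5COO-]) = sqrt(1.59e-10 x 0.07837) = 3.53e-6 M.
pOH = 5.45, so pH = 14.00 - 5.45 = 8.55.

8.55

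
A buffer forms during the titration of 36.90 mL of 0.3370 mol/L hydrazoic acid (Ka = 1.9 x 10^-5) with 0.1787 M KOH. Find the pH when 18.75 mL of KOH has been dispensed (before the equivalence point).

Initial n(HN3) = 0.3370 x 0.03690 = 0.01244 mol.
n(KOH) added = 0.1787 x 0.01875 = 0.003351 mol, converting that many moles of HN3 to N3-.
Remaining n(HN3) = 0.009085 mol; n(N3-) = 0.003351 mol.
By Henderson-Hasselbalch, pH = pKa + log([A^-]/[HA]) = 4.72 + log(0.003351/0.009085) = 4.72 + (-0.43) = 4.29.

4.29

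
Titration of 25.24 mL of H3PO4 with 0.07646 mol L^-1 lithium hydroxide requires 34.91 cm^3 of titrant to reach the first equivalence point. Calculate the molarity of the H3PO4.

0.106 M

n(LiOH) = 0.07646 x 0.03491 = 0.002669 mol.
At the first equivalence point, 1 mol OH^- react per mol H3PO4, so n(H3PO4) = 0.002669 / 1 = 0.002669 mol.
[H3PO4] = 0.002669 / 0.02524 L = 0.106 M.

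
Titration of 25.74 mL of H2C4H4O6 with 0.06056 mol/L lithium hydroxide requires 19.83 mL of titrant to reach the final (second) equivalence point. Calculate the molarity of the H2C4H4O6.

n(LiOH) = 0.06056 x 0.01983 = 0.001201 mol.
At the final (second) equivalence point, 2 mol OH^- react per mol H2C4H4O6, so n(H2C4H4O6) = 0.001201 / 2 = 0.0006005 mol.
[H2C4H4O6] = 0.0006005 / 0.02574 L = 0.0233 M.

0.0233 M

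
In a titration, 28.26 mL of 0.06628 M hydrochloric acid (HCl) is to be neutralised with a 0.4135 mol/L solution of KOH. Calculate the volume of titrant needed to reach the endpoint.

n(HCl) = 0.06628 mol/L x 0.02826 L = 0.001873 mol.
At equivalence n(KOH) = n(HCl) = 0.001873 mol.
V(KOH) = 0.001873 / 0.4135 = 0.004530 L = 4.53 mL.

4.53 mL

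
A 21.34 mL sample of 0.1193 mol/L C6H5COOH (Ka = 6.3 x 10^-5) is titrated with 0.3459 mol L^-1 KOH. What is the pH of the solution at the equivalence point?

8.57

n(C6H5COOH) = 0.1193 x 0.02134 = 0.002546 mol; V(KOH) at equivalence = 0.002546/0.3459 = 0.007360 L.
At equivalence all the acid is converted to C6H5COO-; total volume = 0.02134 + 0.007360 = 0.02870 L, so [C6H5COO-] = 0.002546/0.02870 = 0.08871 M.
Kb = Kw/Ka = 1.0e-14 / 6.3 x 10^-5 = 1.59e-10.
[OH^-] = sqrt(Kb x [C6H5COO-]) = sqrt(1.59e-10 x 0.08871) = 3.75e-6 M.
pOH = 5.43, so pH = 14.00 - 5.43 = 8.57.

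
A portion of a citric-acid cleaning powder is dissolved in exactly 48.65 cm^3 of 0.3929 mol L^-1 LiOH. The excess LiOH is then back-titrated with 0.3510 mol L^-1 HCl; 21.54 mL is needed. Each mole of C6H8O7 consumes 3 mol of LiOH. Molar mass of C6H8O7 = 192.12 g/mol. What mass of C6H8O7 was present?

Total n(LiOH) added = 0.3929 x 0.04865 = 0.01911 mol.
n(HCl) used = 0.3510 x 0.02154 = 0.007561 mol, which equals the excess n(LiOH).
So n(LiOH) consumed by the sample = 0.01911 - 0.007561 = 0.01155 mol.
n(C6H8O7) = 0.01155 / 3 = 0.003851 mol.
mass = 0.003851 mol x 192.12 g/mol = 0.740 g.

0.740 g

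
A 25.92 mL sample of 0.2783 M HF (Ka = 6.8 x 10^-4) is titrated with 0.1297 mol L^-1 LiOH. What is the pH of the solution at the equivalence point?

8.06

n(HF) = 0.2783 x 0.02592 = 0.007214 mol; V(LiOH) at equivalence = 0.007214/0.1297 = 0.05562 L.
At equivalence all the acid is converted to F-; total volume = 0.02592 + 0.05562 = 0.08154 L, so [F-] = 0.007214/0.08154 = 0.08847 M.
Kb = Kw/Ka = 1.0e-14 / 6.8 x 10^-4 = 1.47e-11.
[OH^-] = sqrt(Kb x [F-]) = sqrt(1.47e-11 x 0.08847) = 1.14e-6 M.
pOH = 5.94, so pH = 14.00 - 5.94 = 8.06.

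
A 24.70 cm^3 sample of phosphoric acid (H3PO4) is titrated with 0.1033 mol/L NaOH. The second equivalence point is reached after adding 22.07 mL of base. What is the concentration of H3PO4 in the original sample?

n(NaOH) = 0.1033 x 0.02207 = 0.002280 mol.
At the second equivalence point, 2 mol OH^- react per mol H3PO4, so n(H3PO4) = 0.002280 / 2 = 0.001140 mol.
[H3PO4] = 0.001140 / 0.02470 L = 0.0462 M.

0.0462 M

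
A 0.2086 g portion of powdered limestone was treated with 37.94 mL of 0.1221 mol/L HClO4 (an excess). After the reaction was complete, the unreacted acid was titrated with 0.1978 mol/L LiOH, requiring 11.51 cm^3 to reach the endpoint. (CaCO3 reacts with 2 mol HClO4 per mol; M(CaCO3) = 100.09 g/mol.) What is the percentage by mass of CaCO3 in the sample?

Total n(HClO4) added = 0.1221 x 0.03794 = 0.004632 mol.
n(LiOH) used = 0.1978 x 0.01151 = 0.002277 mol, which equals the excess n(HClO4).
So n(HClO4) consumed by the sample = 0.004632 - 0.002277 = 0.002356 mol.
n(CaCO3) = 0.002356 / 2 = 0.001178 mol.
mass CaCO3 = 0.001178 x 100.09 = 0.1179 g, so %CaCO3 = 0.1179/0.2086 x 100 = 56.5%.

56.5%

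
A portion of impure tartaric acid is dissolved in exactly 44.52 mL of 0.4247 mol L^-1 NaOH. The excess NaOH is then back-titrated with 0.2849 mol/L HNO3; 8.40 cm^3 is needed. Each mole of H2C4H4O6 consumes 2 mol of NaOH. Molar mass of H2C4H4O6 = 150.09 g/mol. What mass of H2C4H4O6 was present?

1.24 g

Total n(NaOH) added = 0.4247 x 0.04452 = 0.01891 mol.
n(HNO3) used = 0.2849 x 0.008400 = 0.002393 mol, which equals the excess n(NaOH).
So n(NaOH) consumed by the sample = 0.01891 - 0.002393 = 0.01651 mol.
n(H2C4H4O6) = 0.01651 / 2 = 0.008257 mol.
mass = 0.008257 mol x 150.09 g/mol = 1.24 g.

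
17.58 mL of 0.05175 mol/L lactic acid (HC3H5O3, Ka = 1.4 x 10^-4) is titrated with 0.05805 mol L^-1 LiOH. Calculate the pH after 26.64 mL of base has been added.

n(acid) = 0.05175 x 0.01758 = 0.0009098 mol; n(LiOH) added = 0.05805 x 0.02664 = 0.001546 mol.
Base is in excess by 0.001546 - 0.0009098 = 0.0006367 mol in a total volume of 0.04422 L.
[OH^-] = 0.0006367/0.04422 = 0.01440 M, so pOH = 1.84 and pH = 14.00 - 1.84 = 12.16.

12.16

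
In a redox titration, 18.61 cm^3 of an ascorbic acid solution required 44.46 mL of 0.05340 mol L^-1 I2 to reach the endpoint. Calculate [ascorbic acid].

0.128 M

n(I2) = 0.05340 x 0.04446 = 0.002374 mol.
From the balanced equation, 1 mol I2 reacts with 1 mol ascorbic acid, so n(ascorbic acid) = 0.002374 x 1/1 = 0.002374 mol.
[ascorbic acid] = 0.002374 / 0.01861 L = 0.128 M.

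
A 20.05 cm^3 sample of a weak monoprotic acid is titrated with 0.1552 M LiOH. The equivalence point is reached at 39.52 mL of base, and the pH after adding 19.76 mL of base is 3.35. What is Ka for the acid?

19.76 mL is half of the equivalence volume, so this is the half-equivalence point where [HA] = [A^-].
At half-equivalence pH = pKa, so pKa = 3.35.
Ka = 10^(-3.35) = 4.5 x 10^-4.

4.5 x 10^-4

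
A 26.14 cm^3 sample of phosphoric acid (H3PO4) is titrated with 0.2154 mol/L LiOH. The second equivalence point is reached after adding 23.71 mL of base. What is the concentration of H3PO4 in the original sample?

0.0977 M

n(LiOH) = 0.2154 x 0.02371 = 0.005107 mol.
At the second equivalence point, 2 mol OH^- react per mol H3PO4, so n(H3PO4) = 0.005107 / 2 = 0.002554 mol.
[H3PO4] = 0.002554 / 0.02614 L = 0.0977 M.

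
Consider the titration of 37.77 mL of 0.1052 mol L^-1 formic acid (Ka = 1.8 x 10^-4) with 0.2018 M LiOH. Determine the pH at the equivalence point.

8.29

n(HCOOH) = 0.1052 x 0.03777 = 0.003973 mol; V(LiOH) at equivalence = 0.003973/0.2018 = 0.01969 L.
At equivalence all the acid is converted to HCOO-; total volume = 0.03777 + 0.01969 = 0.05746 L, so [HCOO-] = 0.003973/0.05746 = 0.06915 M.
Kb = Kw/Ka = 1.0e-14 / 1.8 x 10^-4 = 5.56e-11.
[OH^-] = sqrt(Kb x [HCOO-]) = sqrt(5.56e-11 x 0.06915) = 1.96e-6 M.
pOH = 5.71, so pH = 14.00 - 5.71 = 8.29.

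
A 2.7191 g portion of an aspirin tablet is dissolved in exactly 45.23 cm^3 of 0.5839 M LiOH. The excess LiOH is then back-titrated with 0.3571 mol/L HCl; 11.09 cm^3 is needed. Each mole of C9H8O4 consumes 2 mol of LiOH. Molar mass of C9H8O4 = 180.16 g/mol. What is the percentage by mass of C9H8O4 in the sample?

74.4%

Total n(LiOH) added = 0.5839 x 0.04523 = 0.02641 mol.
n(HCl) used = 0.3571 x 0.01109 = 0.003960 mol, which equals the excess n(LiOH).
So n(LiOH) consumed by the sample = 0.02641 - 0.003960 = 0.02245 mol.
n(C9H8O4) = 0.02245 / 2 = 0.01122 mol.
mass C9H8O4 = 0.01122 x 180.16 = 2.022 g, so %C9H8O4 = 2.022/2.7191 x 100 = 74.4%.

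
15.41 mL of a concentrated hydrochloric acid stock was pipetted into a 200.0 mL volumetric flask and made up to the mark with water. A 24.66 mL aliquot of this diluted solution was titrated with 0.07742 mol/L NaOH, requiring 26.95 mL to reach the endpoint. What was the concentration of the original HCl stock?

1.10 M

n(NaOH) = 0.07742 x 0.02695 = 0.002086 mol.
n(HCl) in the aliquot = 0.002086 mol.
[diluted HCl] = 0.002086 / 0.02466 = 0.08461 M.
Dilution factor = 200.0/15.41 = 12.98, so [stock] = 0.08461 x 12.98 = 1.10 M.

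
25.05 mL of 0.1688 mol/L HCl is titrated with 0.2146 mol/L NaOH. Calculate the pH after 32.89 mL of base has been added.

12.69

n(acid) = 0.1688 x 0.02505 = 0.004228 mol; n(NaOH) added = 0.2146 x 0.03289 = 0.007058 mol.
Base is in excess by 0.007058 - 0.004228 = 0.002830 mol in a total volume of 0.05794 L.
[OH^-] = 0.002830/0.05794 = 0.04884 M, so pOH = 1.31 and pH = 14.00 - 1.31 = 12.69.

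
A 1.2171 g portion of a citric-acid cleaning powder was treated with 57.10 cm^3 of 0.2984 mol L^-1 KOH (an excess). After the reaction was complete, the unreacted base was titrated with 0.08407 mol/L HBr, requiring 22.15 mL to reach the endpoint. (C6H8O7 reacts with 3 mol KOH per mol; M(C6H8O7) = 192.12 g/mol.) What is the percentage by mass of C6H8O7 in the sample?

79.9%

Total n(KOH) added = 0.2984 x 0.05710 = 0.01704 mol.
n(HBr) used = 0.08407 x 0.02215 = 0.001862 mol, which equals the excess n(KOH).
So n(KOH) consumed by the sample = 0.01704 - 0.001862 = 0.01518 mol.
n(C6H8O7) = 0.01518 / 3 = 0.005059 mol.
mass C6H8O7 = 0.005059 x 192.12 = 0.9719 g, so %C6H8O7 = 0.9719/1.2171 x 100 = 79.9%.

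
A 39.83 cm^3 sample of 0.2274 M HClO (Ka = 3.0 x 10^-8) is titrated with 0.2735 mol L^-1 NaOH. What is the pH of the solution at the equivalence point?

n(HClO) = 0.2274 x 0.03983 = 0.009057 mol; V(NaOH) at equivalence = 0.009057/0.2735 = 0.03312 L.
At equivalence all the acid is converted to ClO-; total volume = 0.03983 + 0.03312 = 0.07295 L, so [ClO-] = 0.009057/0.07295 = 0.1242 M.
Kb = Kw/Ka = 1.0e-14 / 3.0 x 10^-8 = 3.33e-7.
[OH^-] = sqrt(Kb x [ClO-]) = sqrt(3.33e-7 x 0.1242) = 0.000203 M.
pOH = 3.69, so pH = 14.00 - 3.69 = 10.31.

10.31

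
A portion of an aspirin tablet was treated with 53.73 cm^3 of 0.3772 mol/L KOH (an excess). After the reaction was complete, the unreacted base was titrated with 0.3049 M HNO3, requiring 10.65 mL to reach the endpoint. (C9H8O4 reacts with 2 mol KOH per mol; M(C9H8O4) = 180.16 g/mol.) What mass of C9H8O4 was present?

Total n(KOH) added = 0.3772 x 0.05373 = 0.02027 mol.
n(HNO3) used = 0.3049 x 0.01065 = 0.003247 mol, which equals the excess n(KOH).
So n(KOH) consumed by the sample = 0.02027 - 0.003247 = 0.01702 mol.
n(C9H8O4) = 0.01702 / 2 = 0.008510 mol.
mass = 0.008510 mol x 180.16 g/mol = 1.53 g.

1.53 g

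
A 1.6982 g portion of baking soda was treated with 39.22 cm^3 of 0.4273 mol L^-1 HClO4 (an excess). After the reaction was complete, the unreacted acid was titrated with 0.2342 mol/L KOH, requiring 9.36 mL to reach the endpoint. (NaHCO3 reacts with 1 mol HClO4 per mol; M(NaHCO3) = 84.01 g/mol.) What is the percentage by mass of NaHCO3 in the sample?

Total n(HClO4) added = 0.4273 x 0.03922 = 0.01676 mol.
n(KOH) used = 0.2342 x 0.009360 = 0.002192 mol, which equals the excess n(HClO4).
So n(HClO4) consumed by the sample = 0.01676 - 0.002192 = 0.01457 mol.
n(NaHCO3) = 0.01457 / 1 = 0.01457 mol.
mass NaHCO3 = 0.01457 x 84.01 = 1.224 g, so %NaHCO3 = 1.224/1.6982 x 100 = 72.1%.

72.1%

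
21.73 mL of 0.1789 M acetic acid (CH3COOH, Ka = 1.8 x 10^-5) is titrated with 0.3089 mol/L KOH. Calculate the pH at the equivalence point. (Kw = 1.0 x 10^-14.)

n(CH3COOH) = 0.1789 x 0.02173 = 0.003887 mol; V(KOH) at equivalence = 0.003887/0.3089 = 0.01258 L.
At equivalence all the acid is converted to CH3COO-; total volume = 0.02173 + 0.01258 = 0.03431 L, so [CH3COO-] = 0.003887/0.03431 = 0.1133 M.
Kb = Kw/Ka = 1.0e-14 / 1.8 x 10^-5 = 5.56e-10.
[OH^-] = sqrt(Kb x [CH3COO-]) = sqrt(5.56e-10 x 0.1133) = 7.93e-6 M.
pOH = 5.10, so pH = 14.00 - 5.10 = 8.90.

8.90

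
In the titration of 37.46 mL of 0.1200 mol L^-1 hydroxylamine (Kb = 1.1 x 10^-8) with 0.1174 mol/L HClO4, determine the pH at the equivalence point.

n(NH2OH) = 0.1200 x 0.03746 = 0.004495 mol; V(HClO4) at equivalence = 0.004495/0.1174 = 0.03829 L.
At equivalence the base is fully converted to NH3OH+; total volume = 0.07575 L, so [NH3OH+] = 0.004495/0.07575 = 0.05934 M.
Ka(NH3OH+) = Kw/Kb = 1.0e-14 / 1.1 x 10^-8 = 9.09e-7.
[H^+] = sqrt(Ka x [NH3OH+]) = sqrt(9.09e-7 x 0.05934) = 0.000232 M.
pH = -log(0.000232) = 3.63.

3.63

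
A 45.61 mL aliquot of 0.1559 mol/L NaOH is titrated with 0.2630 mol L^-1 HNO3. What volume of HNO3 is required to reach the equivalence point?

27.0 mL

n(NaOH) = 0.1559 mol/L x 0.04561 L = 0.007111 mol.
At equivalence n(HNO3) = n(NaOH) = 0.007111 mol.
V(HNO3) = 0.007111 / 0.2630 = 0.02704 L = 27.0 mL.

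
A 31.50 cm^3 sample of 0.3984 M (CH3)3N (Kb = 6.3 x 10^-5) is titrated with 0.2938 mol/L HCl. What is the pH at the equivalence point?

n((CH3)3N) = 0.3984 x 0.03150 = 0.01255 mol; V(HCl) at equivalence = 0.01255/0.2938 = 0.04271 L.
At equivalence the base is fully converted to (CH3)3NH+; total volume = 0.07421 L, so [(CH3)3NH+] = 0.01255/0.07421 = 0.1691 M.
Ka((CH3)3NH+) = Kw/Kb = 1.0e-14 / 6.3 x 10^-5 = 1.59e-10.
[H^+] = sqrt(Ka x [(CH3)3NH+]) = sqrt(1.59e-10 x 0.1691) = 5.18e-6 M.
pH = -log(5.18e-6) = 5.29.

5.29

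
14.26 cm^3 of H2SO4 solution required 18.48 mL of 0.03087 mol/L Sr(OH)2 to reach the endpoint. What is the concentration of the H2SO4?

n(Sr(OH)2) delivered = 0.03087 x 0.01848 = 0.0005705 mol.
For a 1:1 reaction, n(H2SO4) = 0.0005705 mol.
[H2SO4] = 0.0005705 mol / 0.01426 L = 0.0400 M.

0.0400 M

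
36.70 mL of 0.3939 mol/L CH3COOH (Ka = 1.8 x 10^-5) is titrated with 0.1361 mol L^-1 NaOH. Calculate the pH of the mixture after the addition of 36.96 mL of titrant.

Initial n(CH3COOH) = 0.3939 x 0.03670 = 0.01446 mol.
n(NaOH) added = 0.1361 x 0.03696 = 0.005030 mol, converting that many moles of CH3COOH to CH3COO-.
Remaining n(CH3COOH) = 0.009426 mol; n(CH3COO-) = 0.005030 mol.
By Henderson-Hasselbalch, pH = pKa + log([A^-]/[HA]) = 4.74 + log(0.005030/0.009426) = 4.74 + (-0.27) = 4.47.

4.47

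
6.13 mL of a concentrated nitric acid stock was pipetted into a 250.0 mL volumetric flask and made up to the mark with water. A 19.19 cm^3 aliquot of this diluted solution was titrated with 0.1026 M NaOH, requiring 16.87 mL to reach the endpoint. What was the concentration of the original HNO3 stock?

3.68 M

n(NaOH) = 0.1026 x 0.01687 = 0.001731 mol.
n(HNO3) in the aliquot = 0.001731 mol.
[diluted HNO3] = 0.001731 / 0.01919 = 0.09020 M.
Dilution factor = 250.0/6.130 = 40.78, so [stock] = 0.09020 x 40.78 = 3.68 M.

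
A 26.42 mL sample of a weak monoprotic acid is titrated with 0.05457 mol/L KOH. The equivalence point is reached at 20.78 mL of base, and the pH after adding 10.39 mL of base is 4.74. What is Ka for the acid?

10.39 mL is half of the equivalence volume, so this is the half-equivalence point where [HA] = [A^-].
At half-equivalence pH = pKa, so pKa = 4.74.
Ka = 10^(-4.74) = 1.8 x 10^-5.

1.8 x 10^-5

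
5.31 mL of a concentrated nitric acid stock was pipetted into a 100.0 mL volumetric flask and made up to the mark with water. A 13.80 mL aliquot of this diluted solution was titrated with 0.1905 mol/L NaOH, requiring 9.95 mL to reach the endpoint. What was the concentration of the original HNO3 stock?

2.59 M

n(NaOH) = 0.1905 x 0.009950 = 0.001895 mol.
n(HNO3) in the aliquot = 0.001895 mol.
[diluted HNO3] = 0.001895 / 0.01380 = 0.1374 M.
Dilution factor = 100.0/5.310 = 18.83, so [stock] = 0.1374 x 18.83 = 2.59 M.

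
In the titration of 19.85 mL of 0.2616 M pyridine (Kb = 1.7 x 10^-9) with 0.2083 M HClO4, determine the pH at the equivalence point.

3.08

n(C5H5N) = 0.2616 x 0.01985 = 0.005193 mol; V(HClO4) at equivalence = 0.005193/0.2083 = 0.02493 L.
At equivalence the base is fully converted to C5H5NH+; total volume = 0.04478 L, so [C5H5NH+] = 0.005193/0.04478 = 0.1160 M.
Ka(C5H5NH+) = Kw/Kb = 1.0e-14 / 1.7 x 10^-9 = 5.88e-6.
[H^+] = sqrt(Ka x [C5H5NH+]) = sqrt(5.88e-6 x 0.1160) = 0.000826 M.
pH = -log(0.000826) = 3.08.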